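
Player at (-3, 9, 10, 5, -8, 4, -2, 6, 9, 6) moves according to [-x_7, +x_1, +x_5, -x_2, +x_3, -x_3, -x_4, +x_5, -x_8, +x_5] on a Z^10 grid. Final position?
(-2, 8, 10, 4, -5, 4, -3, 5, 9, 6)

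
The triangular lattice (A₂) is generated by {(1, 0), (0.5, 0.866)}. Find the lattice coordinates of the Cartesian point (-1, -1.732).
-2b₂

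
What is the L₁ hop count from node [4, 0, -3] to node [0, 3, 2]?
12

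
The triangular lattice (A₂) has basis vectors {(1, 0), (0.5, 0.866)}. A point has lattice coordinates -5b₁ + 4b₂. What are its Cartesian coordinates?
(-3, 3.464)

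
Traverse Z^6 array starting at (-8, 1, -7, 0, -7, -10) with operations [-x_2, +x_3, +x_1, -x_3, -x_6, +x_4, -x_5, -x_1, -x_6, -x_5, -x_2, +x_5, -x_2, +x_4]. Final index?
(-8, -2, -7, 2, -8, -12)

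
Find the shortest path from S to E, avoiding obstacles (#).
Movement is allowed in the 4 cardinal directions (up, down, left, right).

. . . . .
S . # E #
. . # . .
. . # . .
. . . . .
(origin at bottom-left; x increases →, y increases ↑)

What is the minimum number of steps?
5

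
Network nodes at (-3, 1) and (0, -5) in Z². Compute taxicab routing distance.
9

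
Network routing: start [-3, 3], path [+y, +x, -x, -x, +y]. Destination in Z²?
(-4, 5)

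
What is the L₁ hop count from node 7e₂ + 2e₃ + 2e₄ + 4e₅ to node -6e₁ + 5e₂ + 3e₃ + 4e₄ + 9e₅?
16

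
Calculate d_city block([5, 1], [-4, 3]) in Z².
11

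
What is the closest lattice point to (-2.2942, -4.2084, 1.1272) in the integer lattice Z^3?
(-2, -4, 1)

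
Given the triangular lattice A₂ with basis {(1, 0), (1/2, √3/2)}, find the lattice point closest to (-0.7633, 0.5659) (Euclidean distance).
(-0.5, 0.866)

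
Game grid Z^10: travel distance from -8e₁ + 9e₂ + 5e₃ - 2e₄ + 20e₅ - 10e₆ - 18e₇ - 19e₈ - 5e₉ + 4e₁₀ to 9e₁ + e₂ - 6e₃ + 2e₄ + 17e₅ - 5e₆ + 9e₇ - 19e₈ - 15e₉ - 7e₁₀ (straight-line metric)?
38.3927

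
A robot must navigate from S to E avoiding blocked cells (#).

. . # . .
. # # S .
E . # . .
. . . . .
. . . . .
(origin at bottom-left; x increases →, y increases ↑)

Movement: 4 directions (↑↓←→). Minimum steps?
6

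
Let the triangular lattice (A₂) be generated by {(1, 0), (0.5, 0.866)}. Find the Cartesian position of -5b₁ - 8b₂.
(-9, -6.928)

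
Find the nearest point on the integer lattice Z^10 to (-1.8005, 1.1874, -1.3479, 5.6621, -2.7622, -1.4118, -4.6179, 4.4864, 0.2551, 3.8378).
(-2, 1, -1, 6, -3, -1, -5, 4, 0, 4)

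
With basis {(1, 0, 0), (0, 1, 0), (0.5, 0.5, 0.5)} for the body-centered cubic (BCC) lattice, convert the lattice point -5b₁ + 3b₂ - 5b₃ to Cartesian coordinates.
(-7.5, 0.5, -2.5)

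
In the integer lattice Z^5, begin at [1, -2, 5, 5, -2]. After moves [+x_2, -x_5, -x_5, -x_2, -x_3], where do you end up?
(1, -2, 4, 5, -4)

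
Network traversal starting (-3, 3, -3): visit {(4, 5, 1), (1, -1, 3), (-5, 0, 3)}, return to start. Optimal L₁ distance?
42
(one optimal route: (-3, 3, -3) → (4, 5, 1) → (1, -1, 3) → (-5, 0, 3) → (-3, 3, -3))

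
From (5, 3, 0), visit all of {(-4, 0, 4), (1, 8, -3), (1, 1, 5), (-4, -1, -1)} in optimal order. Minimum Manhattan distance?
40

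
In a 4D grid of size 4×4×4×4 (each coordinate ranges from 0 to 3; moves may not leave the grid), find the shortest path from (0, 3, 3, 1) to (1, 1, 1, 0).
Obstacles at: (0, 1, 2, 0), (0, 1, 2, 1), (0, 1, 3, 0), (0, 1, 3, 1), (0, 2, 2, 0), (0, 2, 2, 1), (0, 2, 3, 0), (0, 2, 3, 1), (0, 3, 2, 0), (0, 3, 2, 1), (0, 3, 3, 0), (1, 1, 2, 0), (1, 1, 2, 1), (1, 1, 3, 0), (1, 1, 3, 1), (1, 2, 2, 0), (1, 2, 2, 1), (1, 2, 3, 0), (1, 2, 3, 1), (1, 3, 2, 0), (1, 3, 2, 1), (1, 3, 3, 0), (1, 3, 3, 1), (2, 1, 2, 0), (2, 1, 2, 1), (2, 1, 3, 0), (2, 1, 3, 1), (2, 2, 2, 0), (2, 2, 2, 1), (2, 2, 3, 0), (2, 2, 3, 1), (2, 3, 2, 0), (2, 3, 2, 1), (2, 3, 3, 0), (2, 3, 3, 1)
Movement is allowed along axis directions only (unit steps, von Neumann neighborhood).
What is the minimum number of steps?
8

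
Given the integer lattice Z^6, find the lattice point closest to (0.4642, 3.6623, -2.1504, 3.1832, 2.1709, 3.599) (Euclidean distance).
(0, 4, -2, 3, 2, 4)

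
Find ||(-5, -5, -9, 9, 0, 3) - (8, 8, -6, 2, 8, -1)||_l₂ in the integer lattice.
21.8174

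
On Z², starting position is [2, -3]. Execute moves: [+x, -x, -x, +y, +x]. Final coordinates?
(2, -2)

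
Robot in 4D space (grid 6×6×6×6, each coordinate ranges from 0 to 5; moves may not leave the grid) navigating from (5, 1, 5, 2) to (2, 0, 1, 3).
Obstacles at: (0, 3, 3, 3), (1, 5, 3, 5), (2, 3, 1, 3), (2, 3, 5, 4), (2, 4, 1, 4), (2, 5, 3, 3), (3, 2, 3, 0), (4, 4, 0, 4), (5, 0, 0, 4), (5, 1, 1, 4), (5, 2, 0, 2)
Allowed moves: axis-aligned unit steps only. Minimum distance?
9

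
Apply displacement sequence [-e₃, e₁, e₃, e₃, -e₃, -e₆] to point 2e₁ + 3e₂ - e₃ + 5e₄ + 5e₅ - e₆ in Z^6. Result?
(3, 3, -1, 5, 5, -2)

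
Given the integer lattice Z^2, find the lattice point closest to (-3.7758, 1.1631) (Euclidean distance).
(-4, 1)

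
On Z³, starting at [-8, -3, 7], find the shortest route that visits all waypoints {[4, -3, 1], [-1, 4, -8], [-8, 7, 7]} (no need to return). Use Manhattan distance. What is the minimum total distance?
56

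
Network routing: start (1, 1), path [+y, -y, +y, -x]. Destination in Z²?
(0, 2)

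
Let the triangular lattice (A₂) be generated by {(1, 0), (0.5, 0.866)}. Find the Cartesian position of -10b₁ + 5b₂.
(-7.5, 4.33)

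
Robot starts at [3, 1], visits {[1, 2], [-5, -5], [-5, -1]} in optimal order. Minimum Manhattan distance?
16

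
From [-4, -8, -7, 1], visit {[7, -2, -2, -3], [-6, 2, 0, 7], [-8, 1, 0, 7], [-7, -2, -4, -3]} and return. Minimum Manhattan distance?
88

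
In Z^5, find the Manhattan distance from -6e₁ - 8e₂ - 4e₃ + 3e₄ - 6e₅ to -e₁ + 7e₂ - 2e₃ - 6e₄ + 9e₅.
46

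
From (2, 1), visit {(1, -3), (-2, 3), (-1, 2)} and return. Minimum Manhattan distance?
20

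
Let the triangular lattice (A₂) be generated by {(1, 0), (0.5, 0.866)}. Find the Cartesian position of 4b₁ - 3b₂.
(2.5, -2.598)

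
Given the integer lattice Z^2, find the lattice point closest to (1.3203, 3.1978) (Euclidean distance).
(1, 3)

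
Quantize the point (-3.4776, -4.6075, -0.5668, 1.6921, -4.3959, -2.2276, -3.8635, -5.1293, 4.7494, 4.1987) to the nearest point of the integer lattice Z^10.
(-3, -5, -1, 2, -4, -2, -4, -5, 5, 4)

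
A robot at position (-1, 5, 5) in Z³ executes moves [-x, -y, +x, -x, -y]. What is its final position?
(-2, 3, 5)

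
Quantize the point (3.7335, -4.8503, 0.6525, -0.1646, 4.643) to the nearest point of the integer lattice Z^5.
(4, -5, 1, 0, 5)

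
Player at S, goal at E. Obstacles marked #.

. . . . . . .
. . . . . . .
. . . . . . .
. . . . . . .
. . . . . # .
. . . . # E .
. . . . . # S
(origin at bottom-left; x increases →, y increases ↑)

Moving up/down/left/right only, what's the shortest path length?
2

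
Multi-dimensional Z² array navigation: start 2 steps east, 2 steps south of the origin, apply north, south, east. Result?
(3, -2)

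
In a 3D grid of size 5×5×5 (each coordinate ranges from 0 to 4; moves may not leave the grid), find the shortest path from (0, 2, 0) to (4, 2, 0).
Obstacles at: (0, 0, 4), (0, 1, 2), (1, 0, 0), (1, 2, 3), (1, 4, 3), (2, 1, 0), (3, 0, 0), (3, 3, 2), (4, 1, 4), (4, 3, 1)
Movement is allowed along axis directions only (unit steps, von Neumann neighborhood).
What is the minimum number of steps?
4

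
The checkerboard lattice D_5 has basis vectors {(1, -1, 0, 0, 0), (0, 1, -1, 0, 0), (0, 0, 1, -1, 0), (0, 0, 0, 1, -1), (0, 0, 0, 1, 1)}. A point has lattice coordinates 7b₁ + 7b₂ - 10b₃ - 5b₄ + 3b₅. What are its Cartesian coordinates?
(7, 0, -17, 8, 8)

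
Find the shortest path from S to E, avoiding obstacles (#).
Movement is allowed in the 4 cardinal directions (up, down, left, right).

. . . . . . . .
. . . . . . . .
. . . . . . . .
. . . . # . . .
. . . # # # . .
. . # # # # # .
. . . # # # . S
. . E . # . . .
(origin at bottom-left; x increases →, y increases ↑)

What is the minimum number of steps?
16
(one shortest path: (7, 1) → (7, 2) → (7, 3) → (6, 3) → (6, 4) → (5, 4) → (5, 5) → (4, 5) → (3, 5) → (2, 5) → (1, 5) → (1, 4) → (1, 3) → (1, 2) → (1, 1) → (2, 1) → (2, 0))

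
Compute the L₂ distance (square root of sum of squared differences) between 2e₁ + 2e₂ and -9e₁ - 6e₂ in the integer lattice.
13.6015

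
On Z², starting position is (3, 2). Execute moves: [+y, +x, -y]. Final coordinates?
(4, 2)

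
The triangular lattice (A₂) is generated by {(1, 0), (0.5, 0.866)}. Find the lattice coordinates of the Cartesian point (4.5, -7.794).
9b₁ - 9b₂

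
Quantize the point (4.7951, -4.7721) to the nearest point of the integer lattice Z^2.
(5, -5)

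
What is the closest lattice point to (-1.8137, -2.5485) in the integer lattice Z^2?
(-2, -3)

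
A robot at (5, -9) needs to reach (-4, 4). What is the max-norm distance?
13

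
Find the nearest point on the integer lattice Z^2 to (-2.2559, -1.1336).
(-2, -1)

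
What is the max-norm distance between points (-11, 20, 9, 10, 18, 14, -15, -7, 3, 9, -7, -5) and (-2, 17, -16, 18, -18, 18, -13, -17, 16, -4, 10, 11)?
36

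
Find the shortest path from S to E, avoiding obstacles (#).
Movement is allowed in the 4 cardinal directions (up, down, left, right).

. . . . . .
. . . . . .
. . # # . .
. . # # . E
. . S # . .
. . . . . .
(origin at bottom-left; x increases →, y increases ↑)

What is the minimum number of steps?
6
(one shortest path: (2, 1) → (2, 0) → (3, 0) → (4, 0) → (5, 0) → (5, 1) → (5, 2))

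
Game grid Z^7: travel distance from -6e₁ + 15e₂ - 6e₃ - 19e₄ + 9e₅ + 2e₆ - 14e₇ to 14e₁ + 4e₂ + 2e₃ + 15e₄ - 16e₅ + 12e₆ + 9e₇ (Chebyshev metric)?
34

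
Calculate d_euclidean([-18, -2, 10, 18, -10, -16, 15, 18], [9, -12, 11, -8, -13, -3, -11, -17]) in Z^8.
59.8749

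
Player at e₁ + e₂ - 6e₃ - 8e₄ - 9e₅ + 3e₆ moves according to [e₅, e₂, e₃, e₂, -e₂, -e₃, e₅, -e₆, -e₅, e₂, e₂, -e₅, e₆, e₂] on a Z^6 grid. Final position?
(1, 5, -6, -8, -9, 3)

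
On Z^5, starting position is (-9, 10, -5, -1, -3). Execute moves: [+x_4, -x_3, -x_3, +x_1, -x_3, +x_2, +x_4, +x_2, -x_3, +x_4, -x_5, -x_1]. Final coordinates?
(-9, 12, -9, 2, -4)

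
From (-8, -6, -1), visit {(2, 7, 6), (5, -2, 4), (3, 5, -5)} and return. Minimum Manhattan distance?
76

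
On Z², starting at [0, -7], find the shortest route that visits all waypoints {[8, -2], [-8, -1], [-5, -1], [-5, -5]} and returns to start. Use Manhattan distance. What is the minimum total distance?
44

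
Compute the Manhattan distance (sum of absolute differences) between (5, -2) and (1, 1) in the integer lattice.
7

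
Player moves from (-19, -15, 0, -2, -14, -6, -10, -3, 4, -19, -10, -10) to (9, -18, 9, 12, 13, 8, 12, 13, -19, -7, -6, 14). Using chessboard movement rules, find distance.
28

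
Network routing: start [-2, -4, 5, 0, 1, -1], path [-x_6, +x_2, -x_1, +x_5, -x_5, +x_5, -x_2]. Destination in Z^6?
(-3, -4, 5, 0, 2, -2)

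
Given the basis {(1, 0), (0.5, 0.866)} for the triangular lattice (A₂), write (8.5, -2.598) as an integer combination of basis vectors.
10b₁ - 3b₂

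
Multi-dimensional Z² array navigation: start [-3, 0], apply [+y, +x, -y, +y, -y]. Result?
(-2, 0)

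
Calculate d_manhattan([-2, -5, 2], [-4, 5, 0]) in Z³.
14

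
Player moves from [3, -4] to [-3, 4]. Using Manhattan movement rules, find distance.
14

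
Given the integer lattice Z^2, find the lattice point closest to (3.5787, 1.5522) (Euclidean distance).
(4, 2)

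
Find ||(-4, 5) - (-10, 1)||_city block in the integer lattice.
10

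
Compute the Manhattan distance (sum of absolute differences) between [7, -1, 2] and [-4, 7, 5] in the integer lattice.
22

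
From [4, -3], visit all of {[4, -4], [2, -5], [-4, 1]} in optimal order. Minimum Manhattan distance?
16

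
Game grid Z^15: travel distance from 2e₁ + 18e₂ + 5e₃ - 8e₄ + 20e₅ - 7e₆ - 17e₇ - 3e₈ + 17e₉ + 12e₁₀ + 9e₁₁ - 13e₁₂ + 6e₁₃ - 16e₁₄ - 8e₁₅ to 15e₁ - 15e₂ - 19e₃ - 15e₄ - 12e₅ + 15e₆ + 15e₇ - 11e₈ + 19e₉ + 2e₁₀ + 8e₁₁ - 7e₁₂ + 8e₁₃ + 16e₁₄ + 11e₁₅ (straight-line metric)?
77.5177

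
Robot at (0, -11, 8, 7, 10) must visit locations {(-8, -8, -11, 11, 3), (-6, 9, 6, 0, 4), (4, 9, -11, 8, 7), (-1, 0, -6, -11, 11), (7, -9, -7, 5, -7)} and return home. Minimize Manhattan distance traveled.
242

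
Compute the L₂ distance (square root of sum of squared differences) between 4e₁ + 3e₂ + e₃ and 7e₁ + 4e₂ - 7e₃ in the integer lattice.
8.60233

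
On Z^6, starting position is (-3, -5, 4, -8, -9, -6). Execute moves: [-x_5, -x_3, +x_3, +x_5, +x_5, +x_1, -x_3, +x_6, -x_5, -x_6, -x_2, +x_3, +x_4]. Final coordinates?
(-2, -6, 4, -7, -9, -6)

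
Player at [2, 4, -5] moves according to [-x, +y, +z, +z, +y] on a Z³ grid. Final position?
(1, 6, -3)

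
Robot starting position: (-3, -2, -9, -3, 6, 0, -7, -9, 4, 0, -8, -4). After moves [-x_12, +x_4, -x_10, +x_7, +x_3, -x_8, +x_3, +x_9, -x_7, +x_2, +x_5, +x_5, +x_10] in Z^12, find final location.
(-3, -1, -7, -2, 8, 0, -7, -10, 5, 0, -8, -5)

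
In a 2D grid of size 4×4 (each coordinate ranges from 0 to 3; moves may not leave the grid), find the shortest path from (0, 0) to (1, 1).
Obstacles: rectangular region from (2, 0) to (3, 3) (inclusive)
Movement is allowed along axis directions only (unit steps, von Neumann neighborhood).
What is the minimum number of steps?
2
(one shortest path: (0, 0) → (1, 0) → (1, 1))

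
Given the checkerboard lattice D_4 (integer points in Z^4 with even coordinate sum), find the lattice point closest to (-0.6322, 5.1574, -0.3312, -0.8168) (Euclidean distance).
(0, 5, 0, -1)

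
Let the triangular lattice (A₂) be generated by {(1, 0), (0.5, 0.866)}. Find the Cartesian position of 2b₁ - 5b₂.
(-0.5, -4.33)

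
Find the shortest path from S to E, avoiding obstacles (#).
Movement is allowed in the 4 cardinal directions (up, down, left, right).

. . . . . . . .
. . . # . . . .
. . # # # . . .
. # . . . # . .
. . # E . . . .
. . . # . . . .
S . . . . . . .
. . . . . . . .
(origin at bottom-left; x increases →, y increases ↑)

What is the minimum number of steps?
7
(one shortest path: (0, 1) → (1, 1) → (2, 1) → (3, 1) → (4, 1) → (4, 2) → (4, 3) → (3, 3))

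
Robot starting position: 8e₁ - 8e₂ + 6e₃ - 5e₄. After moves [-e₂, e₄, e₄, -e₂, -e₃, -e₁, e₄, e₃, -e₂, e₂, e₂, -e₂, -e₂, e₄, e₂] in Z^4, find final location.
(7, -10, 6, -1)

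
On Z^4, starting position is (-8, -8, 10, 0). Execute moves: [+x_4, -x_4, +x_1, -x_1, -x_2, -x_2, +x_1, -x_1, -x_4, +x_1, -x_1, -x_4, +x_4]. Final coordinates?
(-8, -10, 10, -1)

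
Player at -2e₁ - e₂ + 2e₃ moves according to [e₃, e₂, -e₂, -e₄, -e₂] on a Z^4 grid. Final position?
(-2, -2, 3, -1)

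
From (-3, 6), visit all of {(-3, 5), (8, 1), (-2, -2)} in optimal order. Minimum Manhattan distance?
22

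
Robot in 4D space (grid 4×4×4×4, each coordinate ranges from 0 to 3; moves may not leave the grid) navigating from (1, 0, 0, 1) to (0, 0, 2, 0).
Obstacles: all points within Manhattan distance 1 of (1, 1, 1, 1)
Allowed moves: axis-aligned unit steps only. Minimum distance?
4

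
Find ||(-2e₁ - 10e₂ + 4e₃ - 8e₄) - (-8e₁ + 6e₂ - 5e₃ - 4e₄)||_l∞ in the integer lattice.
16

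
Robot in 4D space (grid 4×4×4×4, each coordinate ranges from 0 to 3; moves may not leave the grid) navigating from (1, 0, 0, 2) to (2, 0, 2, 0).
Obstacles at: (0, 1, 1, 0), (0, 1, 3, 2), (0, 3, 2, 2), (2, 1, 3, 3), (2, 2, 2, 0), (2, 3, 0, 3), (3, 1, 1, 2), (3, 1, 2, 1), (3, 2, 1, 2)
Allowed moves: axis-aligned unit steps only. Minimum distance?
5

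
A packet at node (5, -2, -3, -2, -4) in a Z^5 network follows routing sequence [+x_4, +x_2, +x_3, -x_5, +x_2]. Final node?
(5, 0, -2, -1, -5)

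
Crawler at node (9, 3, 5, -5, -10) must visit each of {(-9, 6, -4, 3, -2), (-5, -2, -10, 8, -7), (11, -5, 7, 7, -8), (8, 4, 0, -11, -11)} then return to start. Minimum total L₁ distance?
152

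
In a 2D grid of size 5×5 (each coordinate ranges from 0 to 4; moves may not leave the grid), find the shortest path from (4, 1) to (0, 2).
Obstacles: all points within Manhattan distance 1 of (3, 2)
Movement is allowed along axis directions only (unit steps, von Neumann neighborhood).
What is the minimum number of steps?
7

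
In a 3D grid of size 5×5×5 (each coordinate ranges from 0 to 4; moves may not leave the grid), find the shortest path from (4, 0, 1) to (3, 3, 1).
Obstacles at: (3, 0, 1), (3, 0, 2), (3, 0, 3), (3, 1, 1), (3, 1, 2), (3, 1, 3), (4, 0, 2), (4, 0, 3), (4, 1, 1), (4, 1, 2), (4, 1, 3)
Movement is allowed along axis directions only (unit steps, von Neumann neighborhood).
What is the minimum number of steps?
6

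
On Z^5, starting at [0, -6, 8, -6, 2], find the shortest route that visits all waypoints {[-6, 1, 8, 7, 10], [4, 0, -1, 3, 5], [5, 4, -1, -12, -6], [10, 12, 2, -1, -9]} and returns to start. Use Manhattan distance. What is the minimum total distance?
170
(one optimal route: (0, -6, 8, -6, 2) → (-6, 1, 8, 7, 10) → (4, 0, -1, 3, 5) → (10, 12, 2, -1, -9) → (5, 4, -1, -12, -6) → (0, -6, 8, -6, 2))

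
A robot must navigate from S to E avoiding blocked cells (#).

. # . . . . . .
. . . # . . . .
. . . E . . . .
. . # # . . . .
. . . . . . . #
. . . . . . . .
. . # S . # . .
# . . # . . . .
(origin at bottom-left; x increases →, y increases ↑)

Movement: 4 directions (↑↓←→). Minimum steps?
6
(one shortest path: (3, 1) → (4, 1) → (4, 2) → (4, 3) → (4, 4) → (4, 5) → (3, 5))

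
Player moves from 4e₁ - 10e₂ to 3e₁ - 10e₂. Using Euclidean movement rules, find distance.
1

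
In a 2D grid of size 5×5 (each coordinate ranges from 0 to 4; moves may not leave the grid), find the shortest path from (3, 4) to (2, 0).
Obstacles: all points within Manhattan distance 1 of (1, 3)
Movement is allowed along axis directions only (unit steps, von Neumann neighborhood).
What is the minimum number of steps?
5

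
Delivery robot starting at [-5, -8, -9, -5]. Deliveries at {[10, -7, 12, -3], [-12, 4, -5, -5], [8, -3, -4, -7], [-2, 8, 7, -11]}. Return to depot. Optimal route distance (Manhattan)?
146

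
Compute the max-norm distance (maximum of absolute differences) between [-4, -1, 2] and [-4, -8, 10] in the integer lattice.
8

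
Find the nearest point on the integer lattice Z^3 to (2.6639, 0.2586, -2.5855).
(3, 0, -3)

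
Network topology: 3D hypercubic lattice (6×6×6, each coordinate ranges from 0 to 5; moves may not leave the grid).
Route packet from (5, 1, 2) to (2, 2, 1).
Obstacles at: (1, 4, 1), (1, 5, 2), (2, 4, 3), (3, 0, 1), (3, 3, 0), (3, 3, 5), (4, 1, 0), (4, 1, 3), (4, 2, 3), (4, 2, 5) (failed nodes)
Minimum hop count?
5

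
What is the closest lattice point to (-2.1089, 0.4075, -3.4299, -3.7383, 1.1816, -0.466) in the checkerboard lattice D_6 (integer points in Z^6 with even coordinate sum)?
(-2, 0, -3, -4, 1, 0)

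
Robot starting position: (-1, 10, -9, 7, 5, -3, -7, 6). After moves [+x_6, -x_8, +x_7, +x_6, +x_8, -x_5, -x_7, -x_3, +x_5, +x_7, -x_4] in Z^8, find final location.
(-1, 10, -10, 6, 5, -1, -6, 6)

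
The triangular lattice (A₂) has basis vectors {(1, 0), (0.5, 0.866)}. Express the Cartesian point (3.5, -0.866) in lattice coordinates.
4b₁ - b₂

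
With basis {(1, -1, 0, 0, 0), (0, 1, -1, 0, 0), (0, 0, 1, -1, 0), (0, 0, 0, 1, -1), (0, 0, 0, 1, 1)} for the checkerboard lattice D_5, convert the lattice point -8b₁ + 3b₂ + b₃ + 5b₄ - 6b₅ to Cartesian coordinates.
(-8, 11, -2, -2, -11)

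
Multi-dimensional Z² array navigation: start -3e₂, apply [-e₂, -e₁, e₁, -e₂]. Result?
(0, -5)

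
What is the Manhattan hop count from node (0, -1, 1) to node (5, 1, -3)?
11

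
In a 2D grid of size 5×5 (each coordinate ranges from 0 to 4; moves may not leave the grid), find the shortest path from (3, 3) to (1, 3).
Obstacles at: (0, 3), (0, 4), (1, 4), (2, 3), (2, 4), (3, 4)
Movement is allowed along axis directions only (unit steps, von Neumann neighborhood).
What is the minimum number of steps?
4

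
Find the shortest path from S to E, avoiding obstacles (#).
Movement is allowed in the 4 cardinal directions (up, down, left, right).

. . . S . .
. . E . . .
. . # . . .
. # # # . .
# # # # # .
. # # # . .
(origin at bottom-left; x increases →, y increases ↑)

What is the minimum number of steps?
2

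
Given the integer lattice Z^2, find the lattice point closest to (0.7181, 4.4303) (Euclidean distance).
(1, 4)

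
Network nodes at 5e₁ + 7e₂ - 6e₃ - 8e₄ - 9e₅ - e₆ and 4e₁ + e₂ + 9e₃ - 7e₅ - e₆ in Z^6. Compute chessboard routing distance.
15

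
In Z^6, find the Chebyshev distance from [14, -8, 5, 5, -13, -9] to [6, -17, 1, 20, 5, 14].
23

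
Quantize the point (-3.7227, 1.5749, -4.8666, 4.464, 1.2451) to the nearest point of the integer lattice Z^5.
(-4, 2, -5, 4, 1)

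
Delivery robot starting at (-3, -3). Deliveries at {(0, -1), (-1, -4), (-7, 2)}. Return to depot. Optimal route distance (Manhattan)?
26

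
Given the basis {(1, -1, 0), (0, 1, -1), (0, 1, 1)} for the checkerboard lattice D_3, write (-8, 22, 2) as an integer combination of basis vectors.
-8b₁ + 6b₂ + 8b₃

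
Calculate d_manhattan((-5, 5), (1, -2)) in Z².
13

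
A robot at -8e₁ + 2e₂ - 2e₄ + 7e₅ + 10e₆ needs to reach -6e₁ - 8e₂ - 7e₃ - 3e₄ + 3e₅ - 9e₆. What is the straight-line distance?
23.0434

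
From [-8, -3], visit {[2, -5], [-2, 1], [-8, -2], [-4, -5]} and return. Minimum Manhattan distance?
32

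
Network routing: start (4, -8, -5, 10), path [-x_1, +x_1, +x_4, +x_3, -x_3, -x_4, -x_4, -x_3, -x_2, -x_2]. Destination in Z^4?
(4, -10, -6, 9)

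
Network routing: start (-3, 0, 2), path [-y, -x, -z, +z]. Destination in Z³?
(-4, -1, 2)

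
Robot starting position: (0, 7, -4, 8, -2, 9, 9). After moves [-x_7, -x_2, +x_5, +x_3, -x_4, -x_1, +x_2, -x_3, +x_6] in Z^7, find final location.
(-1, 7, -4, 7, -1, 10, 8)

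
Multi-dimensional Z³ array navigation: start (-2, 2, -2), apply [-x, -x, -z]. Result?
(-4, 2, -3)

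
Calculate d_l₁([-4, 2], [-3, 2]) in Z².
1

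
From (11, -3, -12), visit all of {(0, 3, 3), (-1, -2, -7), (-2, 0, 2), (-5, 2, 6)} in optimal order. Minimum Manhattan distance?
45
(one optimal route: (11, -3, -12) → (-1, -2, -7) → (-2, 0, 2) → (0, 3, 3) → (-5, 2, 6))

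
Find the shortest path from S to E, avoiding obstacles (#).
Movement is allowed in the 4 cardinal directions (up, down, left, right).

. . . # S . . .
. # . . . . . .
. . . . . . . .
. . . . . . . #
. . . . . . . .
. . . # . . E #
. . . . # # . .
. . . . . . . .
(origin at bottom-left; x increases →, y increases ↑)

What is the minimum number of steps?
7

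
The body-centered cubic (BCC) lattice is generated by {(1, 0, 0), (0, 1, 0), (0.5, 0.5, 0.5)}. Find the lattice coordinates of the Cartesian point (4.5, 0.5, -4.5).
9b₁ + 5b₂ - 9b₃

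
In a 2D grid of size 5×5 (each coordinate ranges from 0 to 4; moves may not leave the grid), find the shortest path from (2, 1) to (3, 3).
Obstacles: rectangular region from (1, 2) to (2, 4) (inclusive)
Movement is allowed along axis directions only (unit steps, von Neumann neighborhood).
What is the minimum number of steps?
3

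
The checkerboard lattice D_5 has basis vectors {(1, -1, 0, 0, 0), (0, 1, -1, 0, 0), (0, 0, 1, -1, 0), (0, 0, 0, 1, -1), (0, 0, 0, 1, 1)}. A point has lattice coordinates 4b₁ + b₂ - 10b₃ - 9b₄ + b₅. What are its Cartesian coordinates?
(4, -3, -11, 2, 10)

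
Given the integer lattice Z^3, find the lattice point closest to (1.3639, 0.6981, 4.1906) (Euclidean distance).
(1, 1, 4)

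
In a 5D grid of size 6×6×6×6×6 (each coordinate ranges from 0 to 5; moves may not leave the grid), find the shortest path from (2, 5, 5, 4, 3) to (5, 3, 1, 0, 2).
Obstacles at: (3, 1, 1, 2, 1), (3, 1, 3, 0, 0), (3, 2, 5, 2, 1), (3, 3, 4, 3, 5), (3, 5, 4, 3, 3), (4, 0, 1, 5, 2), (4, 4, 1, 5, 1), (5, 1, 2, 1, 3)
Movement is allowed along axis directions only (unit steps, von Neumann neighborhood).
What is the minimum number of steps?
14
(one shortest path: (2, 5, 5, 4, 3) → (3, 5, 5, 4, 3) → (4, 5, 5, 4, 3) → (5, 5, 5, 4, 3) → (5, 4, 5, 4, 3) → (5, 3, 5, 4, 3) → (5, 3, 4, 4, 3) → (5, 3, 3, 4, 3) → (5, 3, 2, 4, 3) → (5, 3, 1, 4, 3) → (5, 3, 1, 3, 3) → (5, 3, 1, 2, 3) → (5, 3, 1, 1, 3) → (5, 3, 1, 0, 3) → (5, 3, 1, 0, 2))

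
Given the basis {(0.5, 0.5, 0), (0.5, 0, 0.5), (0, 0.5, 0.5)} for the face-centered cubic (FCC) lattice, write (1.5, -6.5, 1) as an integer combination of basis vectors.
-6b₁ + 9b₂ - 7b₃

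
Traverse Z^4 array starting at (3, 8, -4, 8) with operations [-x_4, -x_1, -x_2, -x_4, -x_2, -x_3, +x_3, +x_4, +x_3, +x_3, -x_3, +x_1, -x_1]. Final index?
(2, 6, -3, 7)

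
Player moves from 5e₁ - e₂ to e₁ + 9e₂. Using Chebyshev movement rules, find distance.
10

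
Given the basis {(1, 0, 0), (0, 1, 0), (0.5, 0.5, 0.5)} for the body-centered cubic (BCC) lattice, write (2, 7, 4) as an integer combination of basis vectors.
-2b₁ + 3b₂ + 8b₃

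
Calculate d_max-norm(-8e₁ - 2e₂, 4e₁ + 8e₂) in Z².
12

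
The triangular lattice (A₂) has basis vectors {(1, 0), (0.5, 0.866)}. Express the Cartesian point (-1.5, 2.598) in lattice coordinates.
-3b₁ + 3b₂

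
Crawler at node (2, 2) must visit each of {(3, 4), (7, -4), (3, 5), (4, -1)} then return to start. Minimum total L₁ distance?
28
(one optimal route: (2, 2) → (3, 4) → (3, 5) → (7, -4) → (4, -1) → (2, 2))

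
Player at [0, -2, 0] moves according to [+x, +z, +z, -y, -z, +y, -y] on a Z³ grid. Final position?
(1, -3, 1)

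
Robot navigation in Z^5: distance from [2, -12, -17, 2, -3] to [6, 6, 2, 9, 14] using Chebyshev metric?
19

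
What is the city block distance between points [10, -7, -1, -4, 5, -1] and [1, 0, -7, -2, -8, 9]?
47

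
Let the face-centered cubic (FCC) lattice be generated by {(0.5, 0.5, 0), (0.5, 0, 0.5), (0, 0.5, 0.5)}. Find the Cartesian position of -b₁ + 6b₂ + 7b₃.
(2.5, 3, 6.5)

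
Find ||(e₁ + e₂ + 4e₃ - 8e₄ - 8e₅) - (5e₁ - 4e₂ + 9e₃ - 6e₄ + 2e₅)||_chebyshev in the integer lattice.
10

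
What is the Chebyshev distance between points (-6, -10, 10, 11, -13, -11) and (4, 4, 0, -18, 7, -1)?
29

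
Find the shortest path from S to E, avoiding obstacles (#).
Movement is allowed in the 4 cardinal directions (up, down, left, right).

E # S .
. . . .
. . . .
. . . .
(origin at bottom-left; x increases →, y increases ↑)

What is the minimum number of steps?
4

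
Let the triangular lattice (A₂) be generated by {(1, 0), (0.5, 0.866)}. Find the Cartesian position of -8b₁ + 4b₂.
(-6, 3.464)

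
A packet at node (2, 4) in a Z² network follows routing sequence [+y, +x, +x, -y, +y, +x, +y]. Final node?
(5, 6)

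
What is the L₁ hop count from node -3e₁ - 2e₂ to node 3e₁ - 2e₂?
6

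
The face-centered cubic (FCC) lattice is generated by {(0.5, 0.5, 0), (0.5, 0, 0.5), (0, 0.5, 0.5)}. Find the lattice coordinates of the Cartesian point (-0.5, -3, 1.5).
-5b₁ + 4b₂ - b₃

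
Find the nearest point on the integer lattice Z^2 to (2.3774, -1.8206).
(2, -2)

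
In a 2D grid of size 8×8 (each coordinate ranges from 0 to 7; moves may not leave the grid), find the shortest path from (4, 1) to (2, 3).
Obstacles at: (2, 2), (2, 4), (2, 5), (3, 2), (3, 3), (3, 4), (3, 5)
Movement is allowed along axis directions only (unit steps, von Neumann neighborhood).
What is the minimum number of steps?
6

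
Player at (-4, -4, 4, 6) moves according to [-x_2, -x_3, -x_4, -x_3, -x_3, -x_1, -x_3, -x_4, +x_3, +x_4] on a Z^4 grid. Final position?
(-5, -5, 1, 5)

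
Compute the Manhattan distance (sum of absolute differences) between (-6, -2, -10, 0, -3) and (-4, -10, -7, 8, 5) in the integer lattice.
29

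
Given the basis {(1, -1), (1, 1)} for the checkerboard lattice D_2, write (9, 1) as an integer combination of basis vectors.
4b₁ + 5b₂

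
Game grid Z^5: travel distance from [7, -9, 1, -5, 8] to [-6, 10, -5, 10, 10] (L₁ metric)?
55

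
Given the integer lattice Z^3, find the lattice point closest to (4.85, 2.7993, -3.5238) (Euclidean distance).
(5, 3, -4)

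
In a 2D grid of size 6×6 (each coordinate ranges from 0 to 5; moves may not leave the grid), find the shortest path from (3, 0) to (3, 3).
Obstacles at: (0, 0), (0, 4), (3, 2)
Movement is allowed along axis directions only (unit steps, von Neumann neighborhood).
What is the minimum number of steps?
5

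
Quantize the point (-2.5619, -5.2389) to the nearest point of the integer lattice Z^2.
(-3, -5)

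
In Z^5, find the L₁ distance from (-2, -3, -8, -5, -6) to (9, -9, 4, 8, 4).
52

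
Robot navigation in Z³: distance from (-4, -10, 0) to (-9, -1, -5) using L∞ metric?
9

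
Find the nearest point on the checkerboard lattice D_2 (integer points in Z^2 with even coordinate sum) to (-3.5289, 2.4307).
(-4, 2)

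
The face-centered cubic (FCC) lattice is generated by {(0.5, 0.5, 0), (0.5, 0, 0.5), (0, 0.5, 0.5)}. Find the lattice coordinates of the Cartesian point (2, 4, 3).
3b₁ + b₂ + 5b₃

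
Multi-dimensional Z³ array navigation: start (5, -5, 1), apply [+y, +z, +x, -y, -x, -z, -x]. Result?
(4, -5, 1)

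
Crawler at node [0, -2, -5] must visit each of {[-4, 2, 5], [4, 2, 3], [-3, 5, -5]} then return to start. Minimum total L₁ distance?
50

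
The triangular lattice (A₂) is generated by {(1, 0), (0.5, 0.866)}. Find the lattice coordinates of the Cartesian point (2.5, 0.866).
2b₁ + b₂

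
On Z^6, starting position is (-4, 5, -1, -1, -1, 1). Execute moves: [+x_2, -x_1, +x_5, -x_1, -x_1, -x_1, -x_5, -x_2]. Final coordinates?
(-8, 5, -1, -1, -1, 1)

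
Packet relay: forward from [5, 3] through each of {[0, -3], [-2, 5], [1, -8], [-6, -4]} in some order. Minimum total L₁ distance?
35
(one optimal route: (5, 3) → (-2, 5) → (-6, -4) → (0, -3) → (1, -8))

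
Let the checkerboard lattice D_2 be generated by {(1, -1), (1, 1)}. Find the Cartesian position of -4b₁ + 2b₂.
(-2, 6)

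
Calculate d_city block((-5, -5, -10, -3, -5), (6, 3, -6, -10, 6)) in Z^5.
41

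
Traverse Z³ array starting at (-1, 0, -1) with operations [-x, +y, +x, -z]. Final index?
(-1, 1, -2)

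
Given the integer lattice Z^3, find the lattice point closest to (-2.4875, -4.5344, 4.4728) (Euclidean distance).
(-2, -5, 4)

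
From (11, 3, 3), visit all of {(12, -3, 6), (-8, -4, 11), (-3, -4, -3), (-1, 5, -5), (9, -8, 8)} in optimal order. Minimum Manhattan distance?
76
(one optimal route: (11, 3, 3) → (12, -3, 6) → (9, -8, 8) → (-8, -4, 11) → (-3, -4, -3) → (-1, 5, -5))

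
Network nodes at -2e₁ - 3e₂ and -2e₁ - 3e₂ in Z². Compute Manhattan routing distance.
0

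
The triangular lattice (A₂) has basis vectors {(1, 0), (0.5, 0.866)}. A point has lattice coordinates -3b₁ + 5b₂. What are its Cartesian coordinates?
(-0.5, 4.33)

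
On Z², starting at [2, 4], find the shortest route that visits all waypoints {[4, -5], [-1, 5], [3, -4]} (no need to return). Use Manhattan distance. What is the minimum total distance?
19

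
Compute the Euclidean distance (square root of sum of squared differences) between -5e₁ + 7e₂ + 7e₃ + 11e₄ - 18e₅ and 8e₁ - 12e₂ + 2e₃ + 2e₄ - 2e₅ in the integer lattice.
29.8664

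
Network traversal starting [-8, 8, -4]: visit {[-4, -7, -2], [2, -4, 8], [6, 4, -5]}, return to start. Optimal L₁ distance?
84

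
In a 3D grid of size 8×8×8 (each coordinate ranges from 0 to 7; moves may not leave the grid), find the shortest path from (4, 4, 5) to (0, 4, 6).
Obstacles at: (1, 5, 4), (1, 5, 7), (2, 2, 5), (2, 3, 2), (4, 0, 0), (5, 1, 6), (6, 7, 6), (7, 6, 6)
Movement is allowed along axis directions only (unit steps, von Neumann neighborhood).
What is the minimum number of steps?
5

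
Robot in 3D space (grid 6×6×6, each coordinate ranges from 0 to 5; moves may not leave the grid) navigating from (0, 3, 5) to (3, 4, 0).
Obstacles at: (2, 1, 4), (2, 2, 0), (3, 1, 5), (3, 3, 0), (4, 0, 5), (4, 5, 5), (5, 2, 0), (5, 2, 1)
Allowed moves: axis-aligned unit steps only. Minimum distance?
9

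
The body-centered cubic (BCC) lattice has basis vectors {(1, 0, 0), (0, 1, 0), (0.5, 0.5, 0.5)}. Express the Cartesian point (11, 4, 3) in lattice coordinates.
8b₁ + b₂ + 6b₃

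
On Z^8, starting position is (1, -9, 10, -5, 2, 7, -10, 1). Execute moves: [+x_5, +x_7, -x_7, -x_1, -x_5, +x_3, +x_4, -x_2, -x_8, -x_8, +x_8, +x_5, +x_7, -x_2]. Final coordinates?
(0, -11, 11, -4, 3, 7, -9, 0)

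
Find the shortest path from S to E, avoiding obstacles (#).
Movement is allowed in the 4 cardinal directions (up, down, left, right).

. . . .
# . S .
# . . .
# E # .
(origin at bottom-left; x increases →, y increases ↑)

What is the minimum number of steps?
3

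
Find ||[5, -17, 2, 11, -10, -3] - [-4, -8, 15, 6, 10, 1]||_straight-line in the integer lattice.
27.7849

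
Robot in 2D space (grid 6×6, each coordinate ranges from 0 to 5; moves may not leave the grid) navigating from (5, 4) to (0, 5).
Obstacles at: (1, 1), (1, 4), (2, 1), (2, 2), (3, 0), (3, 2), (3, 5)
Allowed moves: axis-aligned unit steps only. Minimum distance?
6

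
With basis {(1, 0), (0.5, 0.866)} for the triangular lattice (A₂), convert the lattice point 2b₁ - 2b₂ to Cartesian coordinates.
(1, -1.732)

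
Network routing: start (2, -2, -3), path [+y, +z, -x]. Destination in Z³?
(1, -1, -2)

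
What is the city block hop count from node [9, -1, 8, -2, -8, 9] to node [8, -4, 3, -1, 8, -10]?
45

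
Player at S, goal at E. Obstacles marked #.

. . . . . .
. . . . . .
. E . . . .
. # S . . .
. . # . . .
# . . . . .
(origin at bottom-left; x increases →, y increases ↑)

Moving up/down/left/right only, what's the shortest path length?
2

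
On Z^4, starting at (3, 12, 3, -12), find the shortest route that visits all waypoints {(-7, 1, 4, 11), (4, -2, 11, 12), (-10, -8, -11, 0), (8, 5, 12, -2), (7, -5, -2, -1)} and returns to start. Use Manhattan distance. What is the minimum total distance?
184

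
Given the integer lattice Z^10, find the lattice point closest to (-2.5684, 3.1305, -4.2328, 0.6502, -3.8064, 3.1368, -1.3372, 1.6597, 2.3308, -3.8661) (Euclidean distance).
(-3, 3, -4, 1, -4, 3, -1, 2, 2, -4)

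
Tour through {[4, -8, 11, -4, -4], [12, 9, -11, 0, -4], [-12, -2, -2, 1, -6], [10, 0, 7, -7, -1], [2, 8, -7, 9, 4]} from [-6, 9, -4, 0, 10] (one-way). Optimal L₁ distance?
164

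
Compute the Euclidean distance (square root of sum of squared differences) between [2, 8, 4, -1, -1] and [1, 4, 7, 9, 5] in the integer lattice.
12.7279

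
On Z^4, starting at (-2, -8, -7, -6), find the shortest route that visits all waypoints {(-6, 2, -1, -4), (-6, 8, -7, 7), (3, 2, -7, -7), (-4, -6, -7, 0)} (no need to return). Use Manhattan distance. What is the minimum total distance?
73
(one optimal route: (-2, -8, -7, -6) → (-4, -6, -7, 0) → (3, 2, -7, -7) → (-6, 2, -1, -4) → (-6, 8, -7, 7))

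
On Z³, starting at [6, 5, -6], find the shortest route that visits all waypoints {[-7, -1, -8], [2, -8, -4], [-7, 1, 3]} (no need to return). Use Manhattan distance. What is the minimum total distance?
52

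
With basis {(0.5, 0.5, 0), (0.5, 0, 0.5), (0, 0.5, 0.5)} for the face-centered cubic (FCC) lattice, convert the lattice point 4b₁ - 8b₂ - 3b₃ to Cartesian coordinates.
(-2, 0.5, -5.5)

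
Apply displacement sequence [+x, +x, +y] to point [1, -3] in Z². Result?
(3, -2)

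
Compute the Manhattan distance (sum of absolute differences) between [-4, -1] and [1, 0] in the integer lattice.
6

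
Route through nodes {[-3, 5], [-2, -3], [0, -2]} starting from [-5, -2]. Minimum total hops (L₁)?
17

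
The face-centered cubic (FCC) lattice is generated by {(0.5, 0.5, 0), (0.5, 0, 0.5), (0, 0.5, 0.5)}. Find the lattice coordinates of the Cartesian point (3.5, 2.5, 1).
5b₁ + 2b₂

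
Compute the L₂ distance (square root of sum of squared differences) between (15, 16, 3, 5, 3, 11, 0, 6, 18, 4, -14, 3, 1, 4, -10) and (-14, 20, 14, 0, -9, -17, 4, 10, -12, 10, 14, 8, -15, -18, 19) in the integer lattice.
72.7255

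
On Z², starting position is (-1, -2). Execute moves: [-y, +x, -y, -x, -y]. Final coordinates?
(-1, -5)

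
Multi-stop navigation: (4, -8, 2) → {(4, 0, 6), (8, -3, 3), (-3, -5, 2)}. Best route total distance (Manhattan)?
34
(one optimal route: (4, -8, 2) → (-3, -5, 2) → (8, -3, 3) → (4, 0, 6))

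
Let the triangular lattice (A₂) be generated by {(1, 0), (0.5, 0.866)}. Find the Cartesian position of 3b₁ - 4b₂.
(1, -3.464)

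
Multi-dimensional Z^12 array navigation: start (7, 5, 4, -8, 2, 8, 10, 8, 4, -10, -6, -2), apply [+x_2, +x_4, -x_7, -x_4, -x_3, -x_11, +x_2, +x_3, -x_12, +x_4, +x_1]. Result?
(8, 7, 4, -7, 2, 8, 9, 8, 4, -10, -7, -3)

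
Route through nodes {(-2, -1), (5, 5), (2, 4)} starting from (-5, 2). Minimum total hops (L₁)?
19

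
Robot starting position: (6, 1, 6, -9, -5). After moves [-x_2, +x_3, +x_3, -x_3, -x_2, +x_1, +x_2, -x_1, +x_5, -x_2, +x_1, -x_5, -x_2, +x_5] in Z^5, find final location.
(7, -2, 7, -9, -4)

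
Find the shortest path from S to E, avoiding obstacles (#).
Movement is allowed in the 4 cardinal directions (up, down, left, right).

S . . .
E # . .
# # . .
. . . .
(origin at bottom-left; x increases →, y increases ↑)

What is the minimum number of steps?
1
(one shortest path: (0, 3) → (0, 2))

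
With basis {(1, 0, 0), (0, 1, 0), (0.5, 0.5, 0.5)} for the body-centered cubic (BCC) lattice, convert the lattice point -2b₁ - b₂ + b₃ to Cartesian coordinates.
(-1.5, -0.5, 0.5)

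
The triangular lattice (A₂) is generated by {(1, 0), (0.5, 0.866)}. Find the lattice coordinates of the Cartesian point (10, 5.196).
7b₁ + 6b₂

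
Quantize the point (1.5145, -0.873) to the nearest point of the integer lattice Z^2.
(2, -1)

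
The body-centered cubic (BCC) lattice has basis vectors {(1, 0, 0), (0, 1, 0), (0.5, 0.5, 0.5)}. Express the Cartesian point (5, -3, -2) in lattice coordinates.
7b₁ - b₂ - 4b₃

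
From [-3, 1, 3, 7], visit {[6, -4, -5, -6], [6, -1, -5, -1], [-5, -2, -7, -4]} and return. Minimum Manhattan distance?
78
(one optimal route: (-3, 1, 3, 7) → (6, -1, -5, -1) → (6, -4, -5, -6) → (-5, -2, -7, -4) → (-3, 1, 3, 7))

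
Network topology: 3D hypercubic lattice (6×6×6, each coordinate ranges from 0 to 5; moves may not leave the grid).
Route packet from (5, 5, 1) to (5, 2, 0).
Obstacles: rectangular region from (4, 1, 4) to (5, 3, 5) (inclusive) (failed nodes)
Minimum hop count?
4
(one shortest path: (5, 5, 1) → (5, 4, 1) → (5, 3, 1) → (5, 2, 1) → (5, 2, 0))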